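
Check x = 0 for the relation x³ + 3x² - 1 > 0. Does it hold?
x = 0: LHS = 0³ + 3·0² - 1 = -1; -1 > 0 — FAILS

The relation fails at x = 0, so x = 0 is a counterexample.

Answer: No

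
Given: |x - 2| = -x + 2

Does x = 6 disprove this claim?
Substitute x = 6 into the relation:
x = 6: LHS = |6 - 2| = |4| = 4, RHS = -6 + 2 = -4; 4 = -4 — FAILS

Since the claim fails at x = 6, this value is a counterexample.

Answer: Yes, x = 6 is a counterexample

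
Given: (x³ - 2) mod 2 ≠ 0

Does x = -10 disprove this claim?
Substitute x = -10 into the relation:
x = -10: LHS = ((-10)³ - 2) mod 2 = (-1002) mod 2 = 0; 0 ≠ 0 — FAILS

Since the claim fails at x = -10, this value is a counterexample.

Answer: Yes, x = -10 is a counterexample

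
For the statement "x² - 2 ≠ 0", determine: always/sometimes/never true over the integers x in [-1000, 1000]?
Track d = LHS − RHS over the integers in [-1000, 1000]. Equality would need d = 0, but d changes sign only between consecutive integers, jumping over 0:
x = -2: LHS = (-2)² - 2 = 2; 2 ≠ 0 — holds  (d = 2)
x = -1: LHS = (-1)² - 2 = -1; -1 ≠ 0 — holds  (d = -1)
x = 1: LHS = 1² - 2 = -1; -1 ≠ 0 — holds  (d = -1)
x = 2: LHS = 2² - 2 = 2; 2 ≠ 0 — holds  (d = 2)
Away from these crossings d keeps a constant sign, and checking every integer in [-1000, 1000] confirms d ≠ 0 throughout. Hence the two sides are never equal, so the relation holds for every integer in [-1000, 1000].

No counterexample exists.

Answer: Always true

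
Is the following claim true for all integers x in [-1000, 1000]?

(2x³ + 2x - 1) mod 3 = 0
The claim fails at x = 0:
x = 0: LHS = (2·0³ + 2·0 - 1) mod 3 = (-1) mod 3 = 2; 2 = 0 — FAILS

Because a single integer refutes it, the statement is false.

Answer: False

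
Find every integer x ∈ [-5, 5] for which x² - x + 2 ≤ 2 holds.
Holds for: {0, 1}
Fails for: {-5, -4, -3, -2, -1, 2, 3, 4, 5}

Answer: {0, 1}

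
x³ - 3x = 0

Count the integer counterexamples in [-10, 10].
Counterexamples in [-10, 10]: {-10, -9, -8, -7, -6, -5, -4, -3, -2, -1, 1, 2, 3, 4, 5, 6, 7, 8, 9, 10}.

Counting them gives 20 values.

Answer: 20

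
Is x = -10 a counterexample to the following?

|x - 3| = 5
Substitute x = -10 into the relation:
x = -10: LHS = |(-10) - 3| = |-13| = 13; 13 = 5 — FAILS

Since the claim fails at x = -10, this value is a counterexample.

Answer: Yes, x = -10 is a counterexample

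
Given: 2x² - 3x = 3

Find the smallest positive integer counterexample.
Testing positive integers:
x = 1: LHS = 2·1² - 3·1 = -1; -1 = 3 — FAILS  ← smallest positive counterexample

Answer: x = 1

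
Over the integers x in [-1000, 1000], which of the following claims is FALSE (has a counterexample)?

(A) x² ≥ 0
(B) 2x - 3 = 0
(A) Over all integers in [-1000, 1000], LHS − RHS is smallest at x = 0, where it equals 0:
x = 0: LHS = 0² = 0; 0 ≥ 0 — holds
At the ends of the range:
x = -1000: LHS = (-1000)² = 1000000; 1000000 ≥ 0 — holds
x = 1000: LHS = 1000² = 1000000; 1000000 ≥ 0 — holds
Hence LHS − RHS is never negative, i.e. LHS ≥ RHS throughout, so the relation holds for every integer in [-1000, 1000].

(B) x = 0: LHS = 2·0 - 3 = -3; -3 = 0 — FAILS

Only (B) has a counterexample.

Answer: B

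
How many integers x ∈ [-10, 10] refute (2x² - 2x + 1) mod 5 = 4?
Counterexamples in [-10, 10]: {-10, -9, -8, -7, -6, -5, -4, -3, -2, -1, 0, 1, 2, 3, 4, 5, 6, 7, 8, 9, 10}.

Counting them gives 21 values.

Answer: 21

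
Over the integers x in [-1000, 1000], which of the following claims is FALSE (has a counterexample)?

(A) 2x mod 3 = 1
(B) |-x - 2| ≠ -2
(A) x = 0: LHS = (2·0) mod 3 = 0 mod 3 = 0; 0 = 1 — FAILS

(B) An absolute value is never negative, so the left side is ≥ 0 for every x, while the right side is -2. Tightest case in [-1000, 1000] is x = -2:
x = -2: LHS = |-(-2) - 2| = |0| = 0; 0 ≠ -2 — holds
Hence LHS − RHS is never 0, i.e. the two sides are never equal, so the relation holds for every integer in [-1000, 1000].

Only (A) has a counterexample.

Answer: A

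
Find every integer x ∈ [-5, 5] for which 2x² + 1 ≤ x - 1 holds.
Over all integers in [-5, 5], LHS − RHS is smallest at x = 0, where it equals 2:
x = 0: LHS = 2·0² + 1 = 1, RHS = 0 - 1 = -1; 1 ≤ -1 — FAILS
At the ends of the range:
x = -5: LHS = 2·(-5)² + 1 = 51, RHS = (-5) - 1 = -6; 51 ≤ -6 — FAILS
x = 5: LHS = 2·5² + 1 = 51, RHS = 5 - 1 = 4; 51 ≤ 4 — FAILS
Hence LHS − RHS is never zero or negative, i.e. LHS > RHS throughout, so the claimed relation (≤) fails for every integer in [-5, 5].

Answer: None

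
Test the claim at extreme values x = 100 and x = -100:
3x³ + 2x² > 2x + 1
x = 100: LHS = 3·100³ + 2·100² = 3020000, RHS = 2·100 + 1 = 201; 3020000 > 201 — holds
x = -100: LHS = 3·(-100)³ + 2·(-100)² = -2980000, RHS = 2·(-100) + 1 = -199; -2980000 > -199 — FAILS

Answer: Partially: holds for x = 100, fails for x = -100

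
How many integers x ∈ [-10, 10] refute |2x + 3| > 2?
Counterexamples in [-10, 10]: {-2, -1}.

Counting them gives 2 values.

Answer: 2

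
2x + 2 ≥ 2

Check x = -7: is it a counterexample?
Substitute x = -7 into the relation:
x = -7: LHS = 2·(-7) + 2 = -12; -12 ≥ 2 — FAILS

Since the claim fails at x = -7, this value is a counterexample.

Answer: Yes, x = -7 is a counterexample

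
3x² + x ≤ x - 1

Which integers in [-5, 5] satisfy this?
Over all integers in [-5, 5], LHS − RHS is smallest at x = 0, where it equals 1:
x = 0: LHS = 3·0² + 0 = 0, RHS = 0 - 1 = -1; 0 ≤ -1 — FAILS
At the ends of the range:
x = -5: LHS = 3·(-5)² + (-5) = 70, RHS = (-5) - 1 = -6; 70 ≤ -6 — FAILS
x = 5: LHS = 3·5² + 5 = 80, RHS = 5 - 1 = 4; 80 ≤ 4 — FAILS
Hence LHS − RHS is never zero or negative, i.e. LHS > RHS throughout, so the claimed relation (≤) fails for every integer in [-5, 5].

Answer: None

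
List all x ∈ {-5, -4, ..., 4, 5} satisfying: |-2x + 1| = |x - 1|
Holds for: {0}
Fails for: {-5, -4, -3, -2, -1, 1, 2, 3, 4, 5}

Answer: {0}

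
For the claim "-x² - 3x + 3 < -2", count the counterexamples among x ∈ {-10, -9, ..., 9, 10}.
Counterexamples in [-10, 10]: {-4, -3, -2, -1, 0, 1}.

Counting them gives 6 values.

Answer: 6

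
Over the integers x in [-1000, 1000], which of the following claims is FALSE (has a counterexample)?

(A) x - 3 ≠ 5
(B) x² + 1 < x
(A) x = 8: LHS = 8 - 3 = 5; 5 ≠ 5 — FAILS
(B) x = 0: LHS = 0² + 1 = 1; 1 < 0 — FAILS

Answer: Both A and B are false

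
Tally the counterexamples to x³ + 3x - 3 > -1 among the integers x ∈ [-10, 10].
Counterexamples in [-10, 10]: {-10, -9, -8, -7, -6, -5, -4, -3, -2, -1, 0}.

Counting them gives 11 values.

Answer: 11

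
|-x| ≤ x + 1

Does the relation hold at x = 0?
x = 0: LHS = |-0| = |0| = 0, RHS = 0 + 1 = 1; 0 ≤ 1 — holds

The relation is satisfied at x = 0.

Answer: Yes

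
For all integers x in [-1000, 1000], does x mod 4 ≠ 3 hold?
The claim fails at x = -1:
x = -1: LHS = (-1) mod 4 = 3; 3 ≠ 3 — FAILS

Because a single integer refutes it, the statement is false.

Answer: False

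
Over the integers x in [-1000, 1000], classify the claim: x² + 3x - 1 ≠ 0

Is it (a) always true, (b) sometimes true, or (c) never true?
Track d = LHS − RHS over the integers in [-1000, 1000]. Equality would need d = 0, but d changes sign only between consecutive integers, jumping over 0:
x = -4: LHS = (-4)² + 3·(-4) - 1 = 3; 3 ≠ 0 — holds  (d = 3)
x = -3: LHS = (-3)² + 3·(-3) - 1 = -1; -1 ≠ 0 — holds  (d = -1)
x = 0: LHS = 0² + 3·0 - 1 = -1; -1 ≠ 0 — holds  (d = -1)
x = 1: LHS = 1² + 3·1 - 1 = 3; 3 ≠ 0 — holds  (d = 3)
Away from these crossings d keeps a constant sign, and checking every integer in [-1000, 1000] confirms d ≠ 0 throughout. Hence the two sides are never equal, so the relation holds for every integer in [-1000, 1000].

No counterexample exists.

Answer: Always true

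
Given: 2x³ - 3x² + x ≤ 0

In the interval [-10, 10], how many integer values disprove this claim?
Counterexamples in [-10, 10]: {2, 3, 4, 5, 6, 7, 8, 9, 10}.

Counting them gives 9 values.

Answer: 9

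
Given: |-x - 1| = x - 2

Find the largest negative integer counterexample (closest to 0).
Testing negative integers from -1 downward:
x = -1: LHS = |-(-1) - 1| = |0| = 0, RHS = (-1) - 2 = -3; 0 = -3 — FAILS  ← closest negative counterexample to 0

Answer: x = -1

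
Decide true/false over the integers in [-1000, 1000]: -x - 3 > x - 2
The claim fails at x = 0:
x = 0: LHS = -0 - 3 = -3, RHS = 0 - 2 = -2; -3 > -2 — FAILS

Because a single integer refutes it, the statement is false.

Answer: False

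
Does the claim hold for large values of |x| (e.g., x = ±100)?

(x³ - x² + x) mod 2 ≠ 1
x = 100: LHS = (100³ - 100² + 100) mod 2 = 990100 mod 2 = 0; 0 ≠ 1 — holds
x = -100: LHS = ((-100)³ - (-100)² + (-100)) mod 2 = (-1010100) mod 2 = 0; 0 ≠ 1 — holds

Answer: Yes, holds for both x = 100 and x = -100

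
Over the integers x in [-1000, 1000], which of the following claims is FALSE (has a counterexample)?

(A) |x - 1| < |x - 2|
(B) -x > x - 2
(A) x = 2: LHS = |2 - 1| = |1| = 1, RHS = |2 - 2| = |0| = 0; 1 < 0 — FAILS
(B) x = 1: RHS = 1 - 2 = -1; -1 > -1 — FAILS

Answer: Both A and B are false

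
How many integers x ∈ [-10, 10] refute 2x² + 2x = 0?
Counterexamples in [-10, 10]: {-10, -9, -8, -7, -6, -5, -4, -3, -2, 1, 2, 3, 4, 5, 6, 7, 8, 9, 10}.

Counting them gives 19 values.

Answer: 19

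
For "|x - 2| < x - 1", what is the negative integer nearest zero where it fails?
Testing negative integers from -1 downward:
x = -1: LHS = |(-1) - 2| = |-3| = 3, RHS = (-1) - 1 = -2; 3 < -2 — FAILS  ← closest negative counterexample to 0

Answer: x = -1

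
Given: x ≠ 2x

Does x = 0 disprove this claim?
Substitute x = 0 into the relation:
x = 0: RHS = 2·0 = 0; 0 ≠ 0 — FAILS

Since the claim fails at x = 0, this value is a counterexample.

Answer: Yes, x = 0 is a counterexample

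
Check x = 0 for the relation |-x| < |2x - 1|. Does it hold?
x = 0: LHS = |-0| = |0| = 0, RHS = |2·0 - 1| = |-1| = 1; 0 < 1 — holds

The relation is satisfied at x = 0.

Answer: Yes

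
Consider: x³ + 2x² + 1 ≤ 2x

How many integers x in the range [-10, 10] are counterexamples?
Counterexamples in [-10, 10]: {-2, -1, 0, 1, 2, 3, 4, 5, 6, 7, 8, 9, 10}.

Counting them gives 13 values.

Answer: 13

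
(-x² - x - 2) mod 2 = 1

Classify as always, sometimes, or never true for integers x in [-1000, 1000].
For a polynomial with integer coefficients, its value mod 2 depends only on x mod 2, so it suffices to check one representative of each residue class, x = 0, 1:
x = 0: LHS = (-0² - 0 - 2) mod 2 = (-2) mod 2 = 0; 0 = 1 — FAILS
x = 1: LHS = (-1² - 1 - 2) mod 2 = (-4) mod 2 = 0; 0 = 1 — FAILS
The relation fails in every residue class, so the claimed relation (=) fails for every integer in [-1000, 1000].

No integer in the range satisfies it.

Answer: Never true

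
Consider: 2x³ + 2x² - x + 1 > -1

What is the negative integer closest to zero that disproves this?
Testing negative integers from -1 downward:
x = -1: LHS = 2·(-1)³ + 2·(-1)² - (-1) + 1 = 2; 2 > -1 — holds
x = -2: LHS = 2·(-2)³ + 2·(-2)² - (-2) + 1 = -5; -5 > -1 — FAILS  ← closest negative counterexample to 0

Answer: x = -2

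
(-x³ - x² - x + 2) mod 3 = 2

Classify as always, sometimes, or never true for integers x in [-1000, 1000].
Holds at x = 0: LHS = (-0³ - 0² - 0 + 2) mod 3 = 2 mod 3 = 2; 2 = 2 — holds
Fails at x = -1: LHS = (-(-1)³ - (-1)² - (-1) + 2) mod 3 = 3 mod 3 = 0; 0 = 2 — FAILS
It is satisfied by some integers in the range but not all.

Answer: Sometimes true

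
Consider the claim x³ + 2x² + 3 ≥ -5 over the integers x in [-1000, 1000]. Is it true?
The claim fails at x = -3:
x = -3: LHS = (-3)³ + 2·(-3)² + 3 = -6; -6 ≥ -5 — FAILS

Because a single integer refutes it, the statement is false.

Answer: False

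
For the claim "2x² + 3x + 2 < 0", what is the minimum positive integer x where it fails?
Testing positive integers:
x = 1: LHS = 2·1² + 3·1 + 2 = 7; 7 < 0 — FAILS  ← smallest positive counterexample

Answer: x = 1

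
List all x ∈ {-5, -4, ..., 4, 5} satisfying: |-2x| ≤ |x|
Holds for: {0}
Fails for: {-5, -4, -3, -2, -1, 1, 2, 3, 4, 5}

Answer: {0}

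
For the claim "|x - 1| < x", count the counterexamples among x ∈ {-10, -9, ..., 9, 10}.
Counterexamples in [-10, 10]: {-10, -9, -8, -7, -6, -5, -4, -3, -2, -1, 0}.

Counting them gives 11 values.

Answer: 11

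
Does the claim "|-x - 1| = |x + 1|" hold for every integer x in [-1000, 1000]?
LHS − RHS = 0 at every integer in [-1000, 1000]; the two sides always agree. For instance:
x = -1000: LHS = |-(-1000) - 1| = |999| = 999, RHS = |(-1000) + 1| = |-999| = 999; 999 = 999 — holds
x = 0: LHS = |-0 - 1| = |-1| = 1, RHS = |0 + 1| = |1| = 1; 1 = 1 — holds
x = 1000: LHS = |-1000 - 1| = |-1001| = 1001, RHS = |1000 + 1| = |1001| = 1001; 1001 = 1001 — holds
The sides are never unequal, so the relation holds for every integer in [-1000, 1000].

No counterexample exists.

Answer: True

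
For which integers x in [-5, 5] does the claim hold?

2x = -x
Holds for: {0}
Fails for: {-5, -4, -3, -2, -1, 1, 2, 3, 4, 5}

Answer: {0}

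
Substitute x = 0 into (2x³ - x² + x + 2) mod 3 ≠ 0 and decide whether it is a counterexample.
Substitute x = 0 into the relation:
x = 0: LHS = (2·0³ - 0² + 0 + 2) mod 3 = 2 mod 3 = 2; 2 ≠ 0 — holds

The relation holds at x = 0, so it is not a counterexample.

Answer: No, x = 0 is not a counterexample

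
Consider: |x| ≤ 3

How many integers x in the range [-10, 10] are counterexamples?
Counterexamples in [-10, 10]: {-10, -9, -8, -7, -6, -5, -4, 4, 5, 6, 7, 8, 9, 10}.

Counting them gives 14 values.

Answer: 14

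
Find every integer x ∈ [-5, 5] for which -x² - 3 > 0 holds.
Over all integers in [-5, 5], LHS − RHS is largest at x = 0, where it equals -3:
x = 0: LHS = -0² - 3 = -3; -3 > 0 — FAILS
At the ends of the range:
x = -5: LHS = -(-5)² - 3 = -28; -28 > 0 — FAILS
x = 5: LHS = -5² - 3 = -28; -28 > 0 — FAILS
Hence LHS − RHS is never positive, i.e. LHS ≤ RHS throughout, so the claimed relation (>) fails for every integer in [-5, 5].

Answer: None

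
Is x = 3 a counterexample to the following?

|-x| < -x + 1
Substitute x = 3 into the relation:
x = 3: LHS = |-3| = 3, RHS = -3 + 1 = -2; 3 < -2 — FAILS

Since the claim fails at x = 3, this value is a counterexample.

Answer: Yes, x = 3 is a counterexample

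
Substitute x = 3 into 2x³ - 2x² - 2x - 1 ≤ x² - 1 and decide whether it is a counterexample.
Substitute x = 3 into the relation:
x = 3: LHS = 2·3³ - 2·3² - 2·3 - 1 = 29, RHS = 3² - 1 = 8; 29 ≤ 8 — FAILS

Since the claim fails at x = 3, this value is a counterexample.

Answer: Yes, x = 3 is a counterexample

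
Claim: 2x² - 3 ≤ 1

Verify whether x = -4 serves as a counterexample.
Substitute x = -4 into the relation:
x = -4: LHS = 2·(-4)² - 3 = 29; 29 ≤ 1 — FAILS

Since the claim fails at x = -4, this value is a counterexample.

Answer: Yes, x = -4 is a counterexample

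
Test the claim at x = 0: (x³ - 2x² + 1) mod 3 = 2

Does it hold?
x = 0: LHS = (0³ - 2·0² + 1) mod 3 = 1 mod 3 = 1; 1 = 2 — FAILS

The relation fails at x = 0, so x = 0 is a counterexample.

Answer: No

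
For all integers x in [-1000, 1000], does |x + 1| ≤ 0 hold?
The claim fails at x = 0:
x = 0: LHS = |0 + 1| = |1| = 1; 1 ≤ 0 — FAILS

Because a single integer refutes it, the statement is false.

Answer: False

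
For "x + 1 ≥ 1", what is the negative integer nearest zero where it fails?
Testing negative integers from -1 downward:
x = -1: LHS = (-1) + 1 = 0; 0 ≥ 1 — FAILS  ← closest negative counterexample to 0

Answer: x = -1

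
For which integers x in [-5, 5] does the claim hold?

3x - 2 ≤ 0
Holds for: {-5, -4, -3, -2, -1, 0}
Fails for: {1, 2, 3, 4, 5}

Answer: {-5, -4, -3, -2, -1, 0}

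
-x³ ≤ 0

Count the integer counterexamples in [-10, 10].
Counterexamples in [-10, 10]: {-10, -9, -8, -7, -6, -5, -4, -3, -2, -1}.

Counting them gives 10 values.

Answer: 10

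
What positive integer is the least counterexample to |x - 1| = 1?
Testing positive integers:
x = 1: LHS = |1 - 1| = |0| = 0; 0 = 1 — FAILS  ← smallest positive counterexample

Answer: x = 1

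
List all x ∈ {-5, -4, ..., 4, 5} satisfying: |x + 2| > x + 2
Holds for: {-5, -4, -3}
Fails for: {-2, -1, 0, 1, 2, 3, 4, 5}

Answer: {-5, -4, -3}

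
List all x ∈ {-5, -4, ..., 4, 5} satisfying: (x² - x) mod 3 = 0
Holds for: {-5, -3, -2, 0, 1, 3, 4}
Fails for: {-4, -1, 2, 5}

Answer: {-5, -3, -2, 0, 1, 3, 4}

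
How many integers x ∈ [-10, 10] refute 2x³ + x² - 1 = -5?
Counterexamples in [-10, 10]: {-10, -9, -8, -7, -6, -5, -4, -3, -2, -1, 0, 1, 2, 3, 4, 5, 6, 7, 8, 9, 10}.

Counting them gives 21 values.

Answer: 21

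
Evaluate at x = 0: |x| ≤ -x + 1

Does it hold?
x = 0: LHS = |0| = 0, RHS = -0 + 1 = 1; 0 ≤ 1 — holds

The relation is satisfied at x = 0.

Answer: Yes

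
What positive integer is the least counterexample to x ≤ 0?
Testing positive integers:
x = 1: 1 ≤ 0 — FAILS  ← smallest positive counterexample

Answer: x = 1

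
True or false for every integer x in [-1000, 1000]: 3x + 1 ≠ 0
Track d = LHS − RHS over the integers in [-1000, 1000]. Equality would need d = 0, but d changes sign only between consecutive integers, jumping over 0:
x = -1: LHS = 3·(-1) + 1 = -2; -2 ≠ 0 — holds  (d = -2)
x = 0: LHS = 3·0 + 1 = 1; 1 ≠ 0 — holds  (d = 1)
Away from these crossings d keeps a constant sign, and checking every integer in [-1000, 1000] confirms d ≠ 0 throughout. Hence the two sides are never equal, so the relation holds for every integer in [-1000, 1000].

No counterexample exists.

Answer: True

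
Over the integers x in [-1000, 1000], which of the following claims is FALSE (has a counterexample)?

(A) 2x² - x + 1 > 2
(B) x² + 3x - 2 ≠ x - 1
(A) x = 0: LHS = 2·0² - 0 + 1 = 1; 1 > 2 — FAILS

(B) Track d = LHS − RHS over the integers in [-1000, 1000]. Equality would need d = 0, but d changes sign only between consecutive integers, jumping over 0:
x = -3: LHS = (-3)² + 3·(-3) - 2 = -2, RHS = (-3) - 1 = -4; -2 ≠ -4 — holds  (d = 2)
x = -2: LHS = (-2)² + 3·(-2) - 2 = -4, RHS = (-2) - 1 = -3; -4 ≠ -3 — holds  (d = -1)
x = 0: LHS = 0² + 3·0 - 2 = -2, RHS = 0 - 1 = -1; -2 ≠ -1 — holds  (d = -1)
x = 1: LHS = 1² + 3·1 - 2 = 2, RHS = 1 - 1 = 0; 2 ≠ 0 — holds  (d = 2)
Away from these crossings d keeps a constant sign, and checking every integer in [-1000, 1000] confirms d ≠ 0 throughout. Hence the two sides are never equal, so the relation holds for every integer in [-1000, 1000].

Only (A) has a counterexample.

Answer: A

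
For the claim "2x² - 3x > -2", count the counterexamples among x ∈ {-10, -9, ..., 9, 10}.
Over all integers in [-10, 10], LHS − RHS is smallest at x = 1, where it equals 1:
x = 1: LHS = 2·1² - 3·1 = -1; -1 > -2 — holds
At the ends of the range:
x = -10: LHS = 2·(-10)² - 3·(-10) = 230; 230 > -2 — holds
x = 10: LHS = 2·10² - 3·10 = 170; 170 > -2 — holds
Hence LHS − RHS is never zero or negative, i.e. LHS > RHS throughout, so the relation holds for every integer in [-10, 10].

No counterexample appears in that range.

Answer: 0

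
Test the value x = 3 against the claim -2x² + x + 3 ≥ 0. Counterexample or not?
Substitute x = 3 into the relation:
x = 3: LHS = -2·3² + 3 + 3 = -12; -12 ≥ 0 — FAILS

Since the claim fails at x = 3, this value is a counterexample.

Answer: Yes, x = 3 is a counterexample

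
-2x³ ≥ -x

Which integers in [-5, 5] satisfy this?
Holds for: {-5, -4, -3, -2, -1, 0}
Fails for: {1, 2, 3, 4, 5}

Answer: {-5, -4, -3, -2, -1, 0}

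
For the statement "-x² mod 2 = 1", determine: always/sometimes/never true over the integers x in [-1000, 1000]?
Holds at x = 1: LHS = (-1²) mod 2 = (-1) mod 2 = 1; 1 = 1 — holds
Fails at x = 0: LHS = (-0²) mod 2 = 0 mod 2 = 0; 0 = 1 — FAILS
It is satisfied by some integers in the range but not all.

Answer: Sometimes true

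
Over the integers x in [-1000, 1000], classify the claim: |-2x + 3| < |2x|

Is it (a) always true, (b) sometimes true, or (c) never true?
Holds at x = 1: LHS = |-2·1 + 3| = |1| = 1, RHS = |2·1| = |2| = 2; 1 < 2 — holds
Fails at x = 0: LHS = |-2·0 + 3| = |3| = 3, RHS = |2·0| = |0| = 0; 3 < 0 — FAILS
It is satisfied by some integers in the range but not all.

Answer: Sometimes true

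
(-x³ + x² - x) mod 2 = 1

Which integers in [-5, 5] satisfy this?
Holds for: {-5, -3, -1, 1, 3, 5}
Fails for: {-4, -2, 0, 2, 4}

Answer: {-5, -3, -1, 1, 3, 5}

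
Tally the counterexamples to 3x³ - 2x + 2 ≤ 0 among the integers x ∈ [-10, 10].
Counterexamples in [-10, 10]: {-1, 0, 1, 2, 3, 4, 5, 6, 7, 8, 9, 10}.

Counting them gives 12 values.

Answer: 12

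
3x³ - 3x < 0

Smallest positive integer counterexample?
Testing positive integers:
x = 1: LHS = 3·1³ - 3·1 = 0; 0 < 0 — FAILS  ← smallest positive counterexample

Answer: x = 1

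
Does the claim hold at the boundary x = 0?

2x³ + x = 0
x = 0: LHS = 2·0³ + 0 = 0; 0 = 0 — holds

The relation is satisfied at x = 0.

Answer: Yes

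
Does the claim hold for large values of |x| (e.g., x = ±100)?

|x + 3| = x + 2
x = 100: LHS = |100 + 3| = |103| = 103, RHS = 100 + 2 = 102; 103 = 102 — FAILS
x = -100: LHS = |(-100) + 3| = |-97| = 97, RHS = (-100) + 2 = -98; 97 = -98 — FAILS

Answer: No, fails for both x = 100 and x = -100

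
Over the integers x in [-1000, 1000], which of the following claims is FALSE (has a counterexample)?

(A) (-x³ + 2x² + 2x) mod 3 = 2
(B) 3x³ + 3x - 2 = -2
(A) x = 0: LHS = (-0³ + 2·0² + 2·0) mod 3 = 0 mod 3 = 0; 0 = 2 — FAILS
(B) x = 1: LHS = 3·1³ + 3·1 - 2 = 4; 4 = -2 — FAILS

Answer: Both A and B are false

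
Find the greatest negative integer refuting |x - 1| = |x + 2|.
Testing negative integers from -1 downward:
x = -1: LHS = |(-1) - 1| = |-2| = 2, RHS = |(-1) + 2| = |1| = 1; 2 = 1 — FAILS  ← closest negative counterexample to 0

Answer: x = -1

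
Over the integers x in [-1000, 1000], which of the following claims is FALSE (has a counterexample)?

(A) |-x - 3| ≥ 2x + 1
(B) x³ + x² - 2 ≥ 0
(A) x = 3: LHS = |-3 - 3| = |-6| = 6, RHS = 2·3 + 1 = 7; 6 ≥ 7 — FAILS
(B) x = 0: LHS = 0³ + 0² - 2 = -2; -2 ≥ 0 — FAILS

Answer: Both A and B are false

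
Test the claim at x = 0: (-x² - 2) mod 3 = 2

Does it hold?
x = 0: LHS = (-0² - 2) mod 3 = (-2) mod 3 = 1; 1 = 2 — FAILS

The relation fails at x = 0, so x = 0 is a counterexample.

Answer: No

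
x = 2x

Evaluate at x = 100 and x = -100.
x = 100: RHS = 2·100 = 200; 100 = 200 — FAILS
x = -100: RHS = 2·(-100) = -200; -100 = -200 — FAILS

Answer: No, fails for both x = 100 and x = -100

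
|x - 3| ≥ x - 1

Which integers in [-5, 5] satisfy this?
Holds for: {-5, -4, -3, -2, -1, 0, 1, 2}
Fails for: {3, 4, 5}

Answer: {-5, -4, -3, -2, -1, 0, 1, 2}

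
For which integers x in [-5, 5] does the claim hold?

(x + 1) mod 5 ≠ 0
Holds for: {-5, -4, -3, -2, 0, 1, 2, 3, 5}
Fails for: {-1, 4}

Answer: {-5, -4, -3, -2, 0, 1, 2, 3, 5}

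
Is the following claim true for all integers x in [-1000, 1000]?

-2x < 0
The claim fails at x = 0:
x = 0: LHS = -2·0 = 0; 0 < 0 — FAILS

Because a single integer refutes it, the statement is false.

Answer: False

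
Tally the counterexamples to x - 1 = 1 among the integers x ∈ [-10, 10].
Counterexamples in [-10, 10]: {-10, -9, -8, -7, -6, -5, -4, -3, -2, -1, 0, 1, 3, 4, 5, 6, 7, 8, 9, 10}.

Counting them gives 20 values.

Answer: 20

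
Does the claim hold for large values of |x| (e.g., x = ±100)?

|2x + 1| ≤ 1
x = 100: LHS = |2·100 + 1| = |201| = 201; 201 ≤ 1 — FAILS
x = -100: LHS = |2·(-100) + 1| = |-199| = 199; 199 ≤ 1 — FAILS

Answer: No, fails for both x = 100 and x = -100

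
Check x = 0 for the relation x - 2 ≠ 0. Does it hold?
x = 0: LHS = 0 - 2 = -2; -2 ≠ 0 — holds

The relation is satisfied at x = 0.

Answer: Yes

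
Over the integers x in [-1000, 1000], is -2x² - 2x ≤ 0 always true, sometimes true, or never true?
Over all integers in [-1000, 1000], LHS − RHS is largest at x = 0, where it equals 0:
x = 0: LHS = -2·0² - 2·0 = 0; 0 ≤ 0 — holds
At the ends of the range:
x = -1000: LHS = -2·(-1000)² - 2·(-1000) = -1998000; -1998000 ≤ 0 — holds
x = 1000: LHS = -2·1000² - 2·1000 = -2002000; -2002000 ≤ 0 — holds
Hence LHS − RHS is never positive, i.e. LHS ≤ RHS throughout, so the relation holds for every integer in [-1000, 1000].

No counterexample exists.

Answer: Always true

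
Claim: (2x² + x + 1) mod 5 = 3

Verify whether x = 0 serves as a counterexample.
Substitute x = 0 into the relation:
x = 0: LHS = (2·0² + 0 + 1) mod 5 = 1 mod 5 = 1; 1 = 3 — FAILS

Since the claim fails at x = 0, this value is a counterexample.

Answer: Yes, x = 0 is a counterexample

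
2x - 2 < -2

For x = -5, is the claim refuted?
Substitute x = -5 into the relation:
x = -5: LHS = 2·(-5) - 2 = -12; -12 < -2 — holds

The claim holds here, so x = -5 is not a counterexample. (A counterexample exists elsewhere, e.g. x = 0.)

Answer: No, x = -5 is not a counterexample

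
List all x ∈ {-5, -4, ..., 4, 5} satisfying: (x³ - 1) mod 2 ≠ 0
Holds for: {-4, -2, 0, 2, 4}
Fails for: {-5, -3, -1, 1, 3, 5}

Answer: {-4, -2, 0, 2, 4}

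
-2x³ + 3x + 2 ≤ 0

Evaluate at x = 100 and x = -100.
x = 100: LHS = -2·100³ + 3·100 + 2 = -1999698; -1999698 ≤ 0 — holds
x = -100: LHS = -2·(-100)³ + 3·(-100) + 2 = 1999702; 1999702 ≤ 0 — FAILS

Answer: Partially: holds for x = 100, fails for x = -100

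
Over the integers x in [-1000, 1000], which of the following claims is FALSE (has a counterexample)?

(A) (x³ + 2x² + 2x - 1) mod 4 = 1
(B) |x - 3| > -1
(A) x = 0: LHS = (0³ + 2·0² + 2·0 - 1) mod 4 = (-1) mod 4 = 3; 3 = 1 — FAILS

(B) An absolute value is never negative, so the left side is ≥ 0 for every x, while the right side is -1. Tightest case in [-1000, 1000] is x = 3:
x = 3: LHS = |3 - 3| = |0| = 0; 0 > -1 — holds
Hence LHS − RHS is never zero or negative, i.e. LHS > RHS throughout, so the relation holds for every integer in [-1000, 1000].

Only (A) has a counterexample.

Answer: A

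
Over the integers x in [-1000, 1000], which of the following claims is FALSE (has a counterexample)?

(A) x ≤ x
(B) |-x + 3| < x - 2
(A) Over all integers in [-1000, 1000], LHS − RHS is largest at x = 0, where it equals 0:
x = 0: 0 ≤ 0 — holds
At the ends of the range:
x = -1000: -1000 ≤ -1000 — holds
x = 1000: 1000 ≤ 1000 — holds
Hence LHS − RHS is never positive, i.e. LHS ≤ RHS throughout, so the relation holds for every integer in [-1000, 1000].

(B) x = 0: LHS = |-0 + 3| = |3| = 3, RHS = 0 - 2 = -2; 3 < -2 — FAILS

Only (B) has a counterexample.

Answer: B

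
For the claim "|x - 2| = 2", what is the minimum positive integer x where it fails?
Testing positive integers:
x = 1: LHS = |1 - 2| = |-1| = 1; 1 = 2 — FAILS  ← smallest positive counterexample

Answer: x = 1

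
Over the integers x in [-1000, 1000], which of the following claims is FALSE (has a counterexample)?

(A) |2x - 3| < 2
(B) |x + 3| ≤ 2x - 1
(A) x = 0: LHS = |2·0 - 3| = |-3| = 3; 3 < 2 — FAILS
(B) x = 0: LHS = |0 + 3| = |3| = 3, RHS = 2·0 - 1 = -1; 3 ≤ -1 — FAILS

Answer: Both A and B are false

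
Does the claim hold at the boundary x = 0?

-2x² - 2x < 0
x = 0: LHS = -2·0² - 2·0 = 0; 0 < 0 — FAILS

The relation fails at x = 0, so x = 0 is a counterexample.

Answer: No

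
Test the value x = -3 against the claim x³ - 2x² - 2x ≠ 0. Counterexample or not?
Substitute x = -3 into the relation:
x = -3: LHS = (-3)³ - 2·(-3)² - 2·(-3) = -39; -39 ≠ 0 — holds

The claim holds here, so x = -3 is not a counterexample. (A counterexample exists elsewhere, e.g. x = 0.)

Answer: No, x = -3 is not a counterexample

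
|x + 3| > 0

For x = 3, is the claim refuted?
Substitute x = 3 into the relation:
x = 3: LHS = |3 + 3| = |6| = 6; 6 > 0 — holds

The claim holds here, so x = 3 is not a counterexample. (A counterexample exists elsewhere, e.g. x = -3.)

Answer: No, x = 3 is not a counterexample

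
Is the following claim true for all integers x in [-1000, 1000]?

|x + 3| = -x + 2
The claim fails at x = 0:
x = 0: LHS = |0 + 3| = |3| = 3, RHS = -0 + 2 = 2; 3 = 2 — FAILS

Because a single integer refutes it, the statement is false.

Answer: False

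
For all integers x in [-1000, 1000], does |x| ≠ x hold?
The claim fails at x = 0:
x = 0: LHS = |0| = 0; 0 ≠ 0 — FAILS

Because a single integer refutes it, the statement is false.

Answer: False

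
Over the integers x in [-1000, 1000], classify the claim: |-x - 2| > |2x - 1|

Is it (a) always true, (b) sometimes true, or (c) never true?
Holds at x = 0: LHS = |-0 - 2| = |-2| = 2, RHS = |2·0 - 1| = |-1| = 1; 2 > 1 — holds
Fails at x = -1: LHS = |-(-1) - 2| = |-1| = 1, RHS = |2·(-1) - 1| = |-3| = 3; 1 > 3 — FAILS
It is satisfied by some integers in the range but not all.

Answer: Sometimes true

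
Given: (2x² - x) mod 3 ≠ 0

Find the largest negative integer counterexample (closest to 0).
Testing negative integers from -1 downward:
x = -1: LHS = (2·(-1)² - (-1)) mod 3 = 3 mod 3 = 0; 0 ≠ 0 — FAILS  ← closest negative counterexample to 0

Answer: x = -1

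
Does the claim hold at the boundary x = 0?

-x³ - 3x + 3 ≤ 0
x = 0: LHS = -0³ - 3·0 + 3 = 3; 3 ≤ 0 — FAILS

The relation fails at x = 0, so x = 0 is a counterexample.

Answer: No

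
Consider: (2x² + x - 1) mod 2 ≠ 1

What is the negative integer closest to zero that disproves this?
Testing negative integers from -1 downward:
x = -1: LHS = (2·(-1)² + (-1) - 1) mod 2 = 0 mod 2 = 0; 0 ≠ 1 — holds
x = -2: LHS = (2·(-2)² + (-2) - 1) mod 2 = 5 mod 2 = 1; 1 ≠ 1 — FAILS  ← closest negative counterexample to 0

Answer: x = -2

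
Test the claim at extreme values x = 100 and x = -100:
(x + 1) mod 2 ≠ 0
x = 100: LHS = (100 + 1) mod 2 = 101 mod 2 = 1; 1 ≠ 0 — holds
x = -100: LHS = ((-100) + 1) mod 2 = (-99) mod 2 = 1; 1 ≠ 0 — holds

Answer: Yes, holds for both x = 100 and x = -100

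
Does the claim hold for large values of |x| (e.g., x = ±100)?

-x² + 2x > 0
x = 100: LHS = -100² + 2·100 = -9800; -9800 > 0 — FAILS
x = -100: LHS = -(-100)² + 2·(-100) = -10200; -10200 > 0 — FAILS

Answer: No, fails for both x = 100 and x = -100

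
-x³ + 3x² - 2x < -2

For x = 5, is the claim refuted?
Substitute x = 5 into the relation:
x = 5: LHS = -5³ + 3·5² - 2·5 = -60; -60 < -2 — holds

The claim holds here, so x = 5 is not a counterexample. (A counterexample exists elsewhere, e.g. x = 0.)

Answer: No, x = 5 is not a counterexample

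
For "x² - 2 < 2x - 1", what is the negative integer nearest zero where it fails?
Testing negative integers from -1 downward:
x = -1: LHS = (-1)² - 2 = -1, RHS = 2·(-1) - 1 = -3; -1 < -3 — FAILS  ← closest negative counterexample to 0

Answer: x = -1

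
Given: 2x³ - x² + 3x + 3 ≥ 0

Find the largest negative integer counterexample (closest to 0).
Testing negative integers from -1 downward:
x = -1: LHS = 2·(-1)³ - (-1)² + 3·(-1) + 3 = -3; -3 ≥ 0 — FAILS  ← closest negative counterexample to 0

Answer: x = -1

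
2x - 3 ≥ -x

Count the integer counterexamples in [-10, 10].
Counterexamples in [-10, 10]: {-10, -9, -8, -7, -6, -5, -4, -3, -2, -1, 0}.

Counting them gives 11 values.

Answer: 11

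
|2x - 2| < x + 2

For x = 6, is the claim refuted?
Substitute x = 6 into the relation:
x = 6: LHS = |2·6 - 2| = |10| = 10, RHS = 6 + 2 = 8; 10 < 8 — FAILS

Since the claim fails at x = 6, this value is a counterexample.

Answer: Yes, x = 6 is a counterexample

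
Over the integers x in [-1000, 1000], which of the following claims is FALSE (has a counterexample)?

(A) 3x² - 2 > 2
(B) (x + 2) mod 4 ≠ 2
(A) x = 0: LHS = 3·0² - 2 = -2; -2 > 2 — FAILS
(B) x = 0: LHS = (0 + 2) mod 4 = 2 mod 4 = 2; 2 ≠ 2 — FAILS

Answer: Both A and B are false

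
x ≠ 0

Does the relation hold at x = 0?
x = 0: 0 ≠ 0 — FAILS

The relation fails at x = 0, so x = 0 is a counterexample.

Answer: No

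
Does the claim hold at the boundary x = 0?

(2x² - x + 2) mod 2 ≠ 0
x = 0: LHS = (2·0² - 0 + 2) mod 2 = 2 mod 2 = 0; 0 ≠ 0 — FAILS

The relation fails at x = 0, so x = 0 is a counterexample.

Answer: No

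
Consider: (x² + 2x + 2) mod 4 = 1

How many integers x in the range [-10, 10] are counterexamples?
Counterexamples in [-10, 10]: {-10, -8, -6, -4, -2, 0, 2, 4, 6, 8, 10}.

Counting them gives 11 values.

Answer: 11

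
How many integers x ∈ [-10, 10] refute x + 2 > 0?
Counterexamples in [-10, 10]: {-10, -9, -8, -7, -6, -5, -4, -3, -2}.

Counting them gives 9 values.

Answer: 9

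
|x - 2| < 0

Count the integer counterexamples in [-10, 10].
Counterexamples in [-10, 10]: {-10, -9, -8, -7, -6, -5, -4, -3, -2, -1, 0, 1, 2, 3, 4, 5, 6, 7, 8, 9, 10}.

Counting them gives 21 values.

Answer: 21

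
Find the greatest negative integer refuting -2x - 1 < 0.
Testing negative integers from -1 downward:
x = -1: LHS = -2·(-1) - 1 = 1; 1 < 0 — FAILS  ← closest negative counterexample to 0

Answer: x = -1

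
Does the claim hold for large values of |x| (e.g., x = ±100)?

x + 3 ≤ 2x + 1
x = 100: LHS = 100 + 3 = 103, RHS = 2·100 + 1 = 201; 103 ≤ 201 — holds
x = -100: LHS = (-100) + 3 = -97, RHS = 2·(-100) + 1 = -199; -97 ≤ -199 — FAILS

Answer: Partially: holds for x = 100, fails for x = -100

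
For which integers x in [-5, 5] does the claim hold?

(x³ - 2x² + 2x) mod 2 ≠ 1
Holds for: {-4, -2, 0, 2, 4}
Fails for: {-5, -3, -1, 1, 3, 5}

Answer: {-4, -2, 0, 2, 4}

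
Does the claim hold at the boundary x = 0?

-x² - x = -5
x = 0: LHS = -0² - 0 = 0; 0 = -5 — FAILS

The relation fails at x = 0, so x = 0 is a counterexample.

Answer: No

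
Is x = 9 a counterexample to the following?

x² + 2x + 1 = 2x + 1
Substitute x = 9 into the relation:
x = 9: LHS = 9² + 2·9 + 1 = 100, RHS = 2·9 + 1 = 19; 100 = 19 — FAILS

Since the claim fails at x = 9, this value is a counterexample.

Answer: Yes, x = 9 is a counterexample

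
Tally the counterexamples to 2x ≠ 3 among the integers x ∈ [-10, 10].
Track d = LHS − RHS over the integers in [-10, 10]. Equality would need d = 0, but d changes sign only between consecutive integers, jumping over 0:
x = 1: LHS = 2·1 = 2; 2 ≠ 3 — holds  (d = -1)
x = 2: LHS = 2·2 = 4; 4 ≠ 3 — holds  (d = 1)
Away from these crossings d keeps a constant sign, and checking every integer in [-10, 10] confirms d ≠ 0 throughout. Hence the two sides are never equal, so the relation holds for every integer in [-10, 10].

No counterexample appears in that range.

Answer: 0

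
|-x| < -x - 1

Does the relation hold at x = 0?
x = 0: LHS = |-0| = |0| = 0, RHS = -0 - 1 = -1; 0 < -1 — FAILS

The relation fails at x = 0, so x = 0 is a counterexample.

Answer: No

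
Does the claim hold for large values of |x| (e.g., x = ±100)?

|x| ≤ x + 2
x = 100: LHS = |100| = 100, RHS = 100 + 2 = 102; 100 ≤ 102 — holds
x = -100: LHS = |-100| = 100, RHS = (-100) + 2 = -98; 100 ≤ -98 — FAILS

Answer: Partially: holds for x = 100, fails for x = -100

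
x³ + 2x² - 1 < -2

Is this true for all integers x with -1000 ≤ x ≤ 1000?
The claim fails at x = 0:
x = 0: LHS = 0³ + 2·0² - 1 = -1; -1 < -2 — FAILS

Because a single integer refutes it, the statement is false.

Answer: False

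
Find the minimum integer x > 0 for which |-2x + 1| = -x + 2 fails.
Testing positive integers:
x = 1: LHS = |-2·1 + 1| = |-1| = 1, RHS = -1 + 2 = 1; 1 = 1 — holds
x = 2: LHS = |-2·2 + 1| = |-3| = 3, RHS = -2 + 2 = 0; 3 = 0 — FAILS  ← smallest positive counterexample

Answer: x = 2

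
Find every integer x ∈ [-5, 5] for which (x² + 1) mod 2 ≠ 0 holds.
Holds for: {-4, -2, 0, 2, 4}
Fails for: {-5, -3, -1, 1, 3, 5}

Answer: {-4, -2, 0, 2, 4}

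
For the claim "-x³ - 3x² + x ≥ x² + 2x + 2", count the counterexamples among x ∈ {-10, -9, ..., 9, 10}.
Counterexamples in [-10, 10]: {-3, -2, -1, 0, 1, 2, 3, 4, 5, 6, 7, 8, 9, 10}.

Counting them gives 14 values.

Answer: 14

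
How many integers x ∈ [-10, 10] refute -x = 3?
Counterexamples in [-10, 10]: {-10, -9, -8, -7, -6, -5, -4, -2, -1, 0, 1, 2, 3, 4, 5, 6, 7, 8, 9, 10}.

Counting them gives 20 values.

Answer: 20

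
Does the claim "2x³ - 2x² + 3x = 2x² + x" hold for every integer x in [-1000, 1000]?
The claim fails at x = -1:
x = -1: LHS = 2·(-1)³ - 2·(-1)² + 3·(-1) = -7, RHS = 2·(-1)² + (-1) = 1; -7 = 1 — FAILS

Because a single integer refutes it, the statement is false.

Answer: False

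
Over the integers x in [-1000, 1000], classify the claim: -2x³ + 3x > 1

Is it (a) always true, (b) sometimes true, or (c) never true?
Holds at x = -2: LHS = -2·(-2)³ + 3·(-2) = 10; 10 > 1 — holds
Fails at x = 0: LHS = -2·0³ + 3·0 = 0; 0 > 1 — FAILS
It is satisfied by some integers in the range but not all.

Answer: Sometimes true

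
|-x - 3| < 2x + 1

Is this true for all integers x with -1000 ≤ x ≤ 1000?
The claim fails at x = 0:
x = 0: LHS = |-0 - 3| = |-3| = 3, RHS = 2·0 + 1 = 1; 3 < 1 — FAILS

Because a single integer refutes it, the statement is false.

Answer: False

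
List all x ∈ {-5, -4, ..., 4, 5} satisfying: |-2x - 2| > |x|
Holds for: {-5, -4, -3, 0, 1, 2, 3, 4, 5}
Fails for: {-2, -1}

Answer: {-5, -4, -3, 0, 1, 2, 3, 4, 5}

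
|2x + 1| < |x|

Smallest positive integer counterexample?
Testing positive integers:
x = 1: LHS = |2·1 + 1| = |3| = 3, RHS = |1| = 1; 3 < 1 — FAILS  ← smallest positive counterexample

Answer: x = 1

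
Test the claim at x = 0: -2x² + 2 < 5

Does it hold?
x = 0: LHS = -2·0² + 2 = 2; 2 < 5 — holds

The relation is satisfied at x = 0.

Answer: Yes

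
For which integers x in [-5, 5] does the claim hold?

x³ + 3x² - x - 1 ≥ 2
Holds for: {-3, -2, -1, 1, 2, 3, 4, 5}
Fails for: {-5, -4, 0}

Answer: {-3, -2, -1, 1, 2, 3, 4, 5}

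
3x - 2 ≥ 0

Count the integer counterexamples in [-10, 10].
Counterexamples in [-10, 10]: {-10, -9, -8, -7, -6, -5, -4, -3, -2, -1, 0}.

Counting them gives 11 values.

Answer: 11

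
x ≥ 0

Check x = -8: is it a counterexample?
Substitute x = -8 into the relation:
x = -8: -8 ≥ 0 — FAILS

Since the claim fails at x = -8, this value is a counterexample.

Answer: Yes, x = -8 is a counterexample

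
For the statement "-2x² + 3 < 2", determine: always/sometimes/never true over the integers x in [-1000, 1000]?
Holds at x = 1: LHS = -2·1² + 3 = 1; 1 < 2 — holds
Fails at x = 0: LHS = -2·0² + 3 = 3; 3 < 2 — FAILS
It is satisfied by some integers in the range but not all.

Answer: Sometimes true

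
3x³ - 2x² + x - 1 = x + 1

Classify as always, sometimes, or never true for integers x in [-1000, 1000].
Track d = LHS − RHS over the integers in [-1000, 1000]. Equality would need d = 0, but d changes sign only between consecutive integers, jumping over 0:
x = 1: LHS = 3·1³ - 2·1² + 1 - 1 = 1, RHS = 1 + 1 = 2; 1 = 2 — FAILS  (d = -1)
x = 2: LHS = 3·2³ - 2·2² + 2 - 1 = 17, RHS = 2 + 1 = 3; 17 = 3 — FAILS  (d = 14)
Away from these crossings d keeps a constant sign, and checking every integer in [-1000, 1000] confirms d ≠ 0 throughout. Hence the two sides are never equal, so the claimed relation (=) fails for every integer in [-1000, 1000].

No integer in the range satisfies it.

Answer: Never true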